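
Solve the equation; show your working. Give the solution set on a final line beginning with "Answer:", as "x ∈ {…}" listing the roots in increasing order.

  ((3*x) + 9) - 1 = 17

Step 1. [((3*x) + 9) - 1 = 17] the outer -1 inverts by adding 1, so sub: (3*x) + 9 = 18.
Step 2. [(3*x) + 9 = 18] 3 divides every term; factor it out ⇒ factor: x + 3 = 6.
Step 3. [x + 3 = 6] +3 is outermost — subtract 3 both sides ⇒ sub: x = 3.

Answer: x ∈ {3}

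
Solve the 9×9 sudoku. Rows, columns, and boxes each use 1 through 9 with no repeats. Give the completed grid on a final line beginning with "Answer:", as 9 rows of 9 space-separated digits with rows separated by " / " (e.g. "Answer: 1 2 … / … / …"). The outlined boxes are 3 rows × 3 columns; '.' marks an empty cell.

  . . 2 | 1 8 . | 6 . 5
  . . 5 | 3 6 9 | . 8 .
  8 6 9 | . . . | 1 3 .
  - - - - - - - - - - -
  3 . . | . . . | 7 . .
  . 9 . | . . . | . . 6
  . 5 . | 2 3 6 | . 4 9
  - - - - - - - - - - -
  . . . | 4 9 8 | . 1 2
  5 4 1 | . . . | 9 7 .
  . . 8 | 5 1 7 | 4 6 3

Step 1. [r1c6∈{4}] only 4 remains possible at r1c6, so r1c6=4.
Step 2. [r1c1∈{7}] only 7 remains possible at r1c1. So r1c1=7.
Step 3. [r4c2∈{1,2,8}] across col 2, 8 lands solely at r4c2, so r4c2=8.
Step 4. [r5c1∈{1,2,4}] across box 4, 2 lands solely at r5c1. So r5c1=2.
Step 5. [r5c8∈{5}] r5c8 has the single candidate 5, so r5c8=5.
Step 6. [r7c3∈{3,6,7}] col 3 places 3 nowhere but r7c3. So r7c3=3.
Step 7. [r3c4∈{7}] r3c4's peers cover all but 7. So r3c4=7.
Step 8. [r2c1∈{1,4}] in col 1, 4 fits only at r2c1. So r2c1=4.
Step 9. [r5c5∈{4,7}] in col 5, 7 fits only at r5c5. So r5c5=7.
Step 10. [r8c5∈{2}] nothing but 2 survives at r8c5, so r8c5=2.
Step 11. [r4c5∈{4,5}] in col 5, 4 fits only at r4c5, so r4c5=4.
Step 12. [r4c6∈{1,5}] in row 4, 5 fits only at r4c6, so r4c6=5.
Step 13. [r5c7∈{3,8}] 3 has one home in row 5: r5c7, so r5c7=3.
Step 14. [r9c1∈{9}] nothing but 9 survives at r9c1. So r9c1=9.
Step 15. [r7c1∈{6}] nothing but 6 survives at r7c1. So r7c1=6.
Step 16. [r3c5∈{5}] r3c5's peers cover all but 5. So r3c5=5.
Step 17. [r2c2∈{1}] r2c2 is down to just 1, so r2c2=1.
Step 18. [r6c3∈{7}] r6c3 is down to just 7 ⇒ r6c3=7.
Step 19. [r7c7∈{5}] r7c7 has the single candidate 5, so r7c7=5.
Step 20. [r4c8∈{2}] nothing but 2 survives at r4c8 ⇒ r4c8=2.
Step 21. [r5c4∈{8}] r5c4's peers cover all but 8. So r5c4=8.
Step 22. [r4c9∈{1}] nothing but 1 survives at r4c9, so r4c9=1.
Step 23. [r3c9∈{4}] only 4 remains possible at r3c9. So r3c9=4.
Step 24. [r2c7∈{2}] nothing but 2 survives at r2c7 ⇒ r2c7=2.
Step 25. [r7c2∈{7}] r7c2 is down to just 7. So r7c2=7.
Step 26. [r9c2∈{2}] only 2 remains possible at r9c2. So r9c2=2.
Step 27. [r8c6∈{3}] r8c6's peers cover all but 3. So r8c6=3.
Step 28. [r1c2∈{3}] only 3 remains possible at r1c2, so r1c2=3.
Step 29. [r4c3∈{6}] r4c3 has the single candidate 6, so r4c3=6.
Step 30. [r2c9∈{7}] r2c9's peers cover all but 7. So r2c9=7.
Step 31. [r4c4∈{9}] r4c4's peers cover all but 9, so r4c4=9.
Step 32. [r5c3∈{4}] r5c3's peers cover all but 4, so r5c3=4.
Step 33. [r5c6∈{1}] r5c6's peers cover all but 1, so r5c6=1.
Step 34. [r3c6∈{2}] r3c6 has the single candidate 2. So r3c6=2.
Step 35. [r8c4∈{6}] r8c4 has the single candidate 6 ⇒ r8c4=6.
Step 36. [r6c7∈{8}] only 8 remains possible at r6c7, so r6c7=8.
Step 37. [r6c1∈{1}] r6c1's peers cover all but 1 ⇒ r6c1=1.
Step 38. [r8c9∈{8}] r8c9 has the single candidate 8. So r8c9=8.
Step 39. [r1c8∈{9}] only 9 remains possible at r1c8, so r1c8=9.

Answer: 7 3 2 1 8 4 6 9 5 / 4 1 5 3 6 9 2 8 7 / 8 6 9 7 5 2 1 3 4 / 3 8 6 9 4 5 7 2 1 / 2 9 4 8 7 1 3 5 6 / 1 5 7 2 3 6 8 4 9 / 6 7 3 4 9 8 5 1 2 / 5 4 1 6 2 3 9 7 8 / 9 2 8 5 1 7 4 6 3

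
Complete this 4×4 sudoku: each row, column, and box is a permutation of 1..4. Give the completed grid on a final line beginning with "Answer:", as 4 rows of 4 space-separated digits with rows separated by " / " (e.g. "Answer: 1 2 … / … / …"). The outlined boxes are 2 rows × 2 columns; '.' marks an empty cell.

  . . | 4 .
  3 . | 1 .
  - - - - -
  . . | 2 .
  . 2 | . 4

Step 1. [r3c4∈{1,3}] 1 has one home in col 4: r3c4. So r3c4=1.
Step 2. [r1c1∈{1,2}] col 1 places 2 nowhere but r1c1. So r1c1=2.
Step 3. [r2c2∈{4}] only 4 remains possible at r2c2, so r2c2=4.
Step 4. [r2c4∈{2}] only 2 remains possible at r2c4. So r2c4=2.
Step 5. [r4c1∈{1}] only 1 remains possible at r4c1, so r4c1=1.
Step 6. [r1c4∈{3}] nothing but 3 survives at r1c4. So r1c4=3.
Step 7. [r4c3∈{3}] only 3 remains possible at r4c3, so r4c3=3.
Step 8. [r3c1∈{4}] nothing but 4 survives at r3c1. So r3c1=4.
Step 9. [r3c2∈{3}] r3c2's peers cover all but 3 ⇒ r3c2=3.
Step 10. [r1c2∈{1}] nothing but 1 survives at r1c2, so r1c2=1.

Answer: 2 1 4 3 / 3 4 1 2 / 4 3 2 1 / 1 2 3 4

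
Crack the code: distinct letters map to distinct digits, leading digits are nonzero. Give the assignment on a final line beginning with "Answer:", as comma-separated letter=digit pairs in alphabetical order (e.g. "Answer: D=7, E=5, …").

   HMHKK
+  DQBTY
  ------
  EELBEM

Step 1. [col 1: K + Y ≡ M (mod 10)] several values work for M in column 1 (K + Y ≡ M (mod 10), carry-in 0); try M=5 ⇒ M=5.
Step 2. [E] the sum has 6 digits but both addends have 5; that extra leading digit E is the final carry, namely 1 ⇒ E=1.
Step 3. [col 1: K + Y ≡ M (mod 10)] several values work for K in column 1 (K + Y ≡ M (mod 10), carry-in 0); try K=7, so K=7.
Step 4. [col 1: K + Y ≡ M (mod 10)] column 1: given K=7, M=5, carry-in 0, and digits 1,5,7 already taken and all letters distinct, K+Y≡M (mod 10) forces Y=8. So Y=8.
Step 5. [col 2: K + T ≡ E (mod 10)] column 2 reads K+T+carry(1)=E with K=7, E=1; with digits 1,5,7,8 already taken and all letters distinct, the only value for T is 3, so T=3.
Step 6. [col 3: H + B ≡ B (mod 10)] column 3: given nothing yet, carry-in 1, and digits 1,3,5,7,8 already taken and all letters distinct, H+B≡B (mod 10) forces H=9, so H=9.
Step 7. [col 3: H + B ≡ B (mod 10)] no forcing yet in column 3 (carry-in 1); B=4 is free and consistent — try it ⇒ B=4.
Step 8. [col 4: M + Q ≡ L (mod 10)] column 4 (M + Q ≡ L (mod 10), carry-in 1) doesn't pin L yet; pick L=6 and continue. So L=6.
Step 9. [col 4: M + Q ≡ L (mod 10)] in column 4 we have M+Q≡L with carry-in 1; given M=5, L=6 and digits 1,3,4,5,6,7,8,9 already taken and all letters distinct, that pins Q to 0 ⇒ Q=0.
Step 10. [col 5: H + D ≡ E (mod 10)] in column 5 we have H+D≡E with carry-in 0; given H=9, E=1 and digits 0,1,3,4,5,6,7,8,9 already taken and all letters distinct, that pins D to 2 ⇒ D=2.

Answer: B=4, D=2, E=1, H=9, K=7, L=6, M=5, Q=0, T=3, Y=8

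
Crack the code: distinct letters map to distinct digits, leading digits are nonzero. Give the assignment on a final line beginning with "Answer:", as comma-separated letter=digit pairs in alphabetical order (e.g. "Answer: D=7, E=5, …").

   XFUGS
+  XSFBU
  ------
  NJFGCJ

Step 1. [col 1: S + U ≡ J (mod 10)] several values work for U in column 1 (S + U ≡ J (mod 10), carry-in 0); try U=6, so U=6.
Step 2. [col 1: S + U ≡ J (mod 10)] no forcing yet in column 1 (carry-in 0); J=5 is free and consistent — try it ⇒ J=5.
Step 3. [col 1: S + U ≡ J (mod 10)] column 1 reads S+U+carry(0)=J with U=6, J=5; with digits 5,6 already taken and all letters distinct, the only value for S is 9. So S=9.
Step 4. [col 2: G + B ≡ C (mod 10)] several values work for C in column 2 (G + B ≡ C (mod 10), carry-in 1); try C=3. So C=3.
Step 5. [N] adding two 5-digit numbers gives at most 5+1 digits, and here it does — N is that final carry and must be 1, so N=1.
Step 6. [col 2: G + B ≡ C (mod 10)] several values work for G in column 2 (G + B ≡ C (mod 10), carry-in 1); try G=0 ⇒ G=0.
Step 7. [col 2: G + B ≡ C (mod 10)] in column 2 we have G+B≡C with carry-in 1; given G=0, C=3 and digits 0,1,3,5,6,9 already taken and all letters distinct, that pins B to 2. So B=2.
Step 8. [col 3: U + F ≡ G (mod 10)] from column 3 (U=6, G=0, carry-in 0, digits 0,1,2,3,5,6,9 already taken and all letters distinct): F must equal 4 ⇒ F=4.
Step 9. [col 5: X + X ≡ J (mod 10)] column 5 reads X+X+carry(1)=J with J=5; with digits 0,1,2,3,4,5,6,9 already taken and all letters distinct, the only value for X is 7. So X=7.

Answer: B=2, C=3, F=4, G=0, J=5, N=1, S=9, U=6, X=7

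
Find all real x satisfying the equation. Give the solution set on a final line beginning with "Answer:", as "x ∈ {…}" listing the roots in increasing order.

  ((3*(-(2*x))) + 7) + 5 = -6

Step 1. [((3*(-(2*x))) + 7) + 5 = -6] the outer +5 inverts by subtracting 5. So sub: (3*(-(2*x))) + 7 = -11.
Step 2. [(3*(-(2*x))) + 7 = -11] 7 comes off first (subtract 7). So sub: 3*(-(2*x)) = -18.
Step 3. [3*(-(2*x)) = -18] 3·(inner) — divide through by 3 ⇒ div: -(2*x) = -6.
Step 4. [-(2*x) = -6] leading − — multiply by −1 ⇒ neg: 2*x = 6.
Step 5. [2*x = 6] 2 out front; divide by 2 ⇒ div: x = 3.

Answer: x ∈ {3}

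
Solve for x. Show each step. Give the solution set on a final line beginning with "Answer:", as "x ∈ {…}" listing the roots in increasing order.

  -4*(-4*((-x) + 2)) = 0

Step 1. [-4*(-4*((-x) + 2)) = 0] leading coefficient -4: divide by -4, so div: -4*((-x) + 2) = 0.
Step 2. [-4*((-x) + 2) = 0] leading coefficient -4: divide by -4. So div: (-x) + 2 = 0.
Step 3. [(-x) + 2 = 0] the outer +2 inverts by subtracting 2. So sub: -x = -2.
Step 4. [-x = -2] flip signs both sides. So neg: x = 2.

Answer: x ∈ {2}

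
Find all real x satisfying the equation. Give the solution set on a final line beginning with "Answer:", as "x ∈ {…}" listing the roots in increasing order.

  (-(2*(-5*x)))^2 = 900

Step 1. [(-(2*(-5*x)))^2 = 900] 900 ≥ 0, LHS is (·)² — take ±√ ⇒ sqrt: -(2*(-5*x)) = 30 or -30.
Step 2. [-(2*(-5*x)) = 30 or -30] flip signs both sides, so neg: 2*(-5*x) = -30 or 30.
Step 3. [2*(-5*x) = -30 or 30] LHS = 2·(…); ÷2 both sides, so div: -5*x = -15 or 15.
Step 4. [-5*x = -15 or 15] divide by the outer -5, so div: x = 3 or -3.

Answer: x ∈ {-3, 3}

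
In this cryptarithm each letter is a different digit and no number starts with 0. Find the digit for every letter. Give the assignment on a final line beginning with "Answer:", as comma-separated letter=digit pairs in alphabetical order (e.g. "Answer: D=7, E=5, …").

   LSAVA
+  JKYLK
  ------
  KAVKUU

Step 1. [col 1: A + K ≡ U (mod 10)] A=2 is one option consistent with column 1 (A + K ≡ U (mod 10), carry-in 0) — take it ⇒ A=2.
Step 2. [col 1: A + K ≡ U (mod 10)] U=3 is one option consistent with column 1 (A + K ≡ U (mod 10), carry-in 0) — take it. So U=3.
Step 3. [col 1: A + K ≡ U (mod 10)] column 1 reads A+K+carry(0)=U with A=2, U=3; with digits 2,3 already taken and all letters distinct, the only value for K is 1. So K=1.
Step 4. [col 2: V + L ≡ U (mod 10)] L=7 is one option consistent with column 2 (V + L ≡ U (mod 10), carry-in 0) — take it, so L=7.
Step 5. [col 2: V + L ≡ U (mod 10)] in column 2 we have V+L≡U with carry-in 0; given L=7, U=3 and digits 1,2,3,7 already taken and all letters distinct, that pins V to 6. So V=6.
Step 6. [col 3: A + Y ≡ K (mod 10)] from column 3 (A=2, K=1, carry-in 1, digits 1,2,3,6,7 already taken and all letters distinct): Y must equal 8, so Y=8.
Step 7. [col 4: S + K ≡ V (mod 10)] column 4: given K=1, V=6, carry-in 1, and digits 1,2,3,6,7,8 already taken and all letters distinct, S+K≡V (mod 10) forces S=4. So S=4.
Step 8. [col 5: L + J ≡ A (mod 10)] column 5 reads L+J+carry(0)=A with L=7, A=2; with digits 1,2,3,4,6,7,8 already taken and all letters distinct, the only value for J is 5. So J=5.

Answer: A=2, J=5, K=1, L=7, S=4, U=3, V=6, Y=8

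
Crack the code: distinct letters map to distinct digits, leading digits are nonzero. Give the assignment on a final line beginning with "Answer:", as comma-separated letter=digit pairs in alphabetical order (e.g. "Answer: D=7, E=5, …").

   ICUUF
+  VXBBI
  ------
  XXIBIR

Step 1. [X] X is the leading digit of a 6-digit sum of two 5-digit numbers; the final carry is exactly 1. So X=1.
Step 2. [col 1: F + I ≡ R (mod 10)] column 1 (F + I ≡ R (mod 10), carry-in 0) doesn't pin I yet; pick I=6 and continue ⇒ I=6.
Step 3. [col 1: F + I ≡ R (mod 10)] several values work for F in column 1 (F + I ≡ R (mod 10), carry-in 0); try F=2, so F=2.
Step 4. [col 1: F + I ≡ R (mod 10)] column 1 reads F+I+carry(0)=R with F=2, I=6; with digits 1,2,6 already taken and all letters distinct, the only value for R is 8, so R=8.
Step 5. [col 2: U + B ≡ I (mod 10)] B=7 is one option consistent with column 2 (U + B ≡ I (mod 10), carry-in 0) — take it. So B=7.
Step 6. [col 2: U + B ≡ I (mod 10)] from column 2 (B=7, I=6, carry-in 0, digits 1,2,6,7,8 already taken and all letters distinct): U must equal 9 ⇒ U=9.
Step 7. [col 4: C + X ≡ I (mod 10)] in column 4 we have C+X≡I with carry-in 1; given X=1, I=6 and digits 1,2,6,7,8,9 already taken and all letters distinct, that pins C to 4, so C=4.
Step 8. [col 5: I + V ≡ X (mod 10)] in column 5 we have I+V≡X with carry-in 0; given I=6, X=1 and digits 1,2,4,6,7,8,9 already taken and all letters distinct, that pins V to 5. So V=5.

Answer: B=7, C=4, F=2, I=6, R=8, U=9, V=5, X=1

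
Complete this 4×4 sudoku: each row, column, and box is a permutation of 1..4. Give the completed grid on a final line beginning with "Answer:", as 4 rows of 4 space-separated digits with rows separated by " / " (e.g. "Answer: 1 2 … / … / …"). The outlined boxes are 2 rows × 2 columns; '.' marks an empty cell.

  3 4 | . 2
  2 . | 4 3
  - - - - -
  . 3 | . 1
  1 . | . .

Step 1. [r4c2∈{2}] nothing but 2 survives at r4c2. So r4c2=2.
Step 2. [r4c4∈{4}] only 4 remains possible at r4c4. So r4c4=4.
Step 3. [r3c3∈{2}] r3c3's peers cover all but 2. So r3c3=2.
Step 4. [r2c2∈{1}] only 1 remains possible at r2c2, so r2c2=1.
Step 5. [r3c1∈{4}] r3c1's peers cover all but 4 ⇒ r3c1=4.
Step 6. [r1c3∈{1}] r1c3 is down to just 1, so r1c3=1.
Step 7. [r4c3∈{3}] nothing but 3 survives at r4c3, so r4c3=3.

Answer: 3 4 1 2 / 2 1 4 3 / 4 3 2 1 / 1 2 3 4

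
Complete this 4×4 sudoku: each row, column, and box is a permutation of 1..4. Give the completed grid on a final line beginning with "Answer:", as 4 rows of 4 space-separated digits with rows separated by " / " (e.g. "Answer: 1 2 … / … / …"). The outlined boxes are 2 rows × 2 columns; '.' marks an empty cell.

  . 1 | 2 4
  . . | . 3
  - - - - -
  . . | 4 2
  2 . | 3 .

Step 1. [r2c1∈{4}] r2c1's peers cover all but 4 ⇒ r2c1=4.
Step 2. [r3c2∈{3}] r3c2 has the single candidate 3 ⇒ r3c2=3.
Step 3. [r3c1∈{1}] r3c1 has the single candidate 1. So r3c1=1.
Step 4. [r2c2∈{2}] r2c2 is down to just 2, so r2c2=2.
Step 5. [r2c3∈{1}] only 1 remains possible at r2c3. So r2c3=1.
Step 6. [r4c4∈{1}] nothing but 1 survives at r4c4, so r4c4=1.
Step 7. [r1c1∈{3}] r1c1's peers cover all but 3. So r1c1=3.
Step 8. [r4c2∈{4}] nothing but 4 survives at r4c2. So r4c2=4.

Answer: 3 1 2 4 / 4 2 1 3 / 1 3 4 2 / 2 4 3 1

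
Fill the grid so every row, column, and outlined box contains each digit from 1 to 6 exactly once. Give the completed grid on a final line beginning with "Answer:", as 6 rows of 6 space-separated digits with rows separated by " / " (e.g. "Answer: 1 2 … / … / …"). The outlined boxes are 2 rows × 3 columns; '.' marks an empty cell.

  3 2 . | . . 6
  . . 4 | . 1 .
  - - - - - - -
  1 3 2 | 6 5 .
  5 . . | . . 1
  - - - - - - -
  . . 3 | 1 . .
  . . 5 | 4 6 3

Step 1. [r4c5∈{2,3,4}] across col 5, 3 lands solely at r4c5, so r4c5=3.
Step 2. [r5c1∈{2,4,6}] col 1 places 4 nowhere but r5c1, so r5c1=4.
Step 3. [r2c2∈{5,6}] in col 2, 5 fits only at r2c2. So r2c2=5.
Step 4. [r2c6∈{2}] r2c6 has the single candidate 2, so r2c6=2.
Step 5. [r5c2∈{6}] only 6 remains possible at r5c2. So r5c2=6.
Step 6. [r4c2∈{4}] r4c2's peers cover all but 4 ⇒ r4c2=4.
Step 7. [r5c5∈{2}] r5c5's peers cover all but 2 ⇒ r5c5=2.
Step 8. [r2c1∈{6}] nothing but 6 survives at r2c1, so r2c1=6.
Step 9. [r3c6∈{4}] nothing but 4 survives at r3c6 ⇒ r3c6=4.
Step 10. [r1c4∈{5}] r1c4 is down to just 5, so r1c4=5.
Step 11. [r6c2∈{1}] nothing but 1 survives at r6c2, so r6c2=1.
Step 12. [r1c5∈{4}] r1c5's peers cover all but 4 ⇒ r1c5=4.
Step 13. [r2c4∈{3}] r2c4 has the single candidate 3 ⇒ r2c4=3.
Step 14. [r4c3∈{6}] r4c3's peers cover all but 6, so r4c3=6.
Step 15. [r1c3∈{1}] nothing but 1 survives at r1c3 ⇒ r1c3=1.
Step 16. [r6c1∈{2}] nothing but 2 survives at r6c1 ⇒ r6c1=2.
Step 17. [r5c6∈{5}] only 5 remains possible at r5c6, so r5c6=5.
Step 18. [r4c4∈{2}] only 2 remains possible at r4c4. So r4c4=2.

Answer: 3 2 1 5 4 6 / 6 5 4 3 1 2 / 1 3 2 6 5 4 / 5 4 6 2 3 1 / 4 6 3 1 2 5 / 2 1 5 4 6 3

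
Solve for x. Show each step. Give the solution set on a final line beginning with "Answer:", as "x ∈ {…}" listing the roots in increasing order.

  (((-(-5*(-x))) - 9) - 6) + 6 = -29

Step 1. [(((-(-5*(-x))) - 9) - 6) + 6 = -29] subtract 6: x sits inside (… + 6). So sub: ((-(-5*(-x))) - 9) - 6 = -35.
Step 2. [((-(-5*(-x))) - 9) - 6 = -35] -6 is outermost — add 6 both sides. So sub: (-(-5*(-x))) - 9 = -29.
Step 3. [(-(-5*(-x))) - 9 = -29] 9 comes off first (add 9). So sub: -(-5*(-x)) = -20.
Step 4. [-(-5*(-x)) = -20] flip signs both sides. So neg: -5*(-x) = 20.
Step 5. [-5*(-x) = 20] -5·(inner) — divide through by -5. So div: -x = -4.
Step 6. [-x = -4] flip signs both sides. So neg: x = 4.

Answer: x ∈ {4}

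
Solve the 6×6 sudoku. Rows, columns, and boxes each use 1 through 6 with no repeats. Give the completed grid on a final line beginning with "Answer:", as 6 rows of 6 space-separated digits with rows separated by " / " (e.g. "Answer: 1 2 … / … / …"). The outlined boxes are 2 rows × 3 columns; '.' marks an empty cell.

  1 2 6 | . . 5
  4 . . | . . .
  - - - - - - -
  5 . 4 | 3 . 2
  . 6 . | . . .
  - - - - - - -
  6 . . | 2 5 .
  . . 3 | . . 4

Step 1. [r4c6∈{1}] r4c6 is down to just 1 ⇒ r4c6=1.
Step 2. [r1c5∈{3,4}] across row 1, 3 lands solely at r1c5, so r1c5=3.
Step 3. [r6c2∈{1,5}] across row 6, 5 lands solely at r6c2. So r6c2=5.
Step 4. [r2c5∈{1,2,6}] in row 2, 2 fits only at r2c5, so r2c5=2.
Step 5. [r6c5∈{1,6}] r6c5 is the only open cell in col 5 admitting 1. So r6c5=1.
Step 6. [r4c3∈{2}] nothing but 2 survives at r4c3. So r4c3=2.
Step 7. [r6c4∈{6}] r6c4's peers cover all but 6, so r6c4=6.
Step 8. [r3c2∈{1}] nothing but 1 survives at r3c2 ⇒ r3c2=1.
Step 9. [r1c4∈{4}] r1c4 is down to just 4 ⇒ r1c4=4.
Step 10. [r4c4∈{5}] r4c4 is down to just 5, so r4c4=5.
Step 11. [r2c3∈{5}] r2c3 has the single candidate 5 ⇒ r2c3=5.
Step 12. [r2c4∈{1}] nothing but 1 survives at r2c4. So r2c4=1.
Step 13. [r6c1∈{2}] r6c1 has the single candidate 2, so r6c1=2.
Step 14. [r3c5∈{6}] r3c5 is down to just 6, so r3c5=6.
Step 15. [r4c1∈{3}] only 3 remains possible at r4c1, so r4c1=3.
Step 16. [r5c6∈{3}] r5c6 is down to just 3 ⇒ r5c6=3.
Step 17. [r4c5∈{4}] r4c5 is down to just 4 ⇒ r4c5=4.
Step 18. [r2c2∈{3}] r2c2's peers cover all but 3 ⇒ r2c2=3.
Step 19. [r2c6∈{6}] r2c6's peers cover all but 6 ⇒ r2c6=6.
Step 20. [r5c2∈{4}] only 4 remains possible at r5c2, so r5c2=4.
Step 21. [r5c3∈{1}] r5c3 is down to just 1, so r5c3=1.

Answer: 1 2 6 4 3 5 / 4 3 5 1 2 6 / 5 1 4 3 6 2 / 3 6 2 5 4 1 / 6 4 1 2 5 3 / 2 5 3 6 1 4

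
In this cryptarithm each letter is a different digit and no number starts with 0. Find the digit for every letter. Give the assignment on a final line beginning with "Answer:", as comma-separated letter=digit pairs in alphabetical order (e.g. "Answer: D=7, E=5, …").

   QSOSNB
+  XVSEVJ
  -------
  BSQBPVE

Step 1. [col 1: B + J ≡ E (mod 10)] B=1 is one option consistent with column 1 (B + J ≡ E (mod 10), carry-in 0) — take it ⇒ B=1.
Step 2. [col 1: B + J ≡ E (mod 10)] column 1 (B + J ≡ E (mod 10), carry-in 0) doesn't pin J yet; pick J=3 and continue. So J=3.
Step 3. [col 1: B + J ≡ E (mod 10)] in column 1 we have B+J≡E with carry-in 0; given B=1, J=3 and digits 1,3 already taken and all letters distinct, that pins E to 4. So E=4.
Step 4. [col 2: N + V ≡ V (mod 10)] column 2: given nothing yet, carry-in 0, and digits 1,3,4 already taken and all letters distinct, N+V≡V (mod 10) forces N=0, so N=0.
Step 5. [col 2: N + V ≡ V (mod 10)] V=2 is one option consistent with column 2 (N + V ≡ V (mod 10), carry-in 0) — take it. So V=2.
Step 6. [col 3: S + E ≡ P (mod 10)] column 3 reads S+E+carry(0)=P with E=4; with digits 0,1,2,3,4 already taken and all letters distinct, the only value for S is 5, so S=5.
Step 7. [col 3: S + E ≡ P (mod 10)] column 3: given S=5, E=4, carry-in 0, and digits 0,1,2,3,4,5 already taken and all letters distinct, S+E≡P (mod 10) forces P=9 ⇒ P=9.
Step 8. [col 4: O + S ≡ B (mod 10)] from column 4 (S=5, B=1, carry-in 0, digits 0,1,2,3,4,5,9 already taken and all letters distinct): O must equal 6, so O=6.
Step 9. [col 5: S + V ≡ Q (mod 10)] column 5 reads S+V+carry(1)=Q with S=5, V=2; with digits 0,1,2,3,4,5,6,9 already taken and all letters distinct, the only value for Q is 8 ⇒ Q=8.
Step 10. [col 6: Q + X ≡ S (mod 10)] in column 6 we have Q+X≡S with carry-in 0; given Q=8, S=5 and digits 0,1,2,3,4,5,6,8,9 already taken and all letters distinct, that pins X to 7 ⇒ X=7.

Answer: B=1, E=4, J=3, N=0, O=6, P=9, Q=8, S=5, V=2, X=7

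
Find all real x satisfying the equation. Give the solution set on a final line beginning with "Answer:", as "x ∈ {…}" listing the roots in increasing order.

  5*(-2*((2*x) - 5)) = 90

Step 1. [5*(-2*((2*x) - 5)) = 90] LHS = 5·(…); ÷5 both sides ⇒ div: -2*((2*x) - 5) = 18.
Step 2. [-2*((2*x) - 5) = 18] LHS = -2·(…); ÷-2 both sides, so div: (2*x) - 5 = -9.
Step 3. [(2*x) - 5 = -9] add 5: x sits inside (… - 5). So sub: 2*x = -4.
Step 4. [2*x = -4] 2 out front; divide by 2. So div: x = -2.

Answer: x ∈ {-2}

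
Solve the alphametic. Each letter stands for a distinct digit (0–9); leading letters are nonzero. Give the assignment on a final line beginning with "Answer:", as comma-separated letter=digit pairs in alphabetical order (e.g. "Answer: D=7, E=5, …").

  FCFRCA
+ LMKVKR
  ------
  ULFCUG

Step 1. [col 1: A + R ≡ G (mod 10)] column 1 (A + R ≡ G (mod 10), carry-in 0) doesn't pin R yet; pick R=2 and continue ⇒ R=2.
Step 2. [col 1: A + R ≡ G (mod 10)] no forcing yet in column 1 (carry-in 0); G=1 is free and consistent — try it, so G=1.
Step 3. [col 1: A + R ≡ G (mod 10)] column 1: given R=2, G=1, carry-in 0, and digits 1,2 already taken and all letters distinct, A+R≡G (mod 10) forces A=9. So A=9.
Step 4. [col 2: C + K ≡ U (mod 10)] no forcing yet in column 2 (carry-in 1); K=0 is free and consistent — try it ⇒ K=0.
Step 5. [col 2: C + K ≡ U (mod 10)] column 2 (C + K ≡ U (mod 10), carry-in 1) doesn't pin U yet; pick U=8 and continue ⇒ U=8.
Step 6. [col 2: C + K ≡ U (mod 10)] in column 2 we have C+K≡U with carry-in 1; given K=0, U=8 and digits 0,1,2,8,9 already taken and all letters distinct, that pins C to 7 ⇒ C=7.
Step 7. [col 3: R + V ≡ C (mod 10)] column 3: given R=2, C=7, carry-in 0, and digits 0,1,2,7,8,9 already taken and all letters distinct, R+V≡C (mod 10) forces V=5 ⇒ V=5.
Step 8. [col 4: F + K ≡ F (mod 10)] several values work for F in column 4 (F + K ≡ F (mod 10), carry-in 0); try F=4, so F=4.
Step 9. [col 5: C + M ≡ L (mod 10)] column 5 reads C+M+carry(0)=L with C=7; with digits 0,1,2,4,5,7,8,9 already taken and all letters distinct, the only value for L is 3 ⇒ L=3.
Step 10. [col 5: C + M ≡ L (mod 10)] column 5: given C=7, L=3, carry-in 0, and digits 0,1,2,3,4,5,7,8,9 already taken and all letters distinct, C+M≡L (mod 10) forces M=6 ⇒ M=6.

Answer: A=9, C=7, F=4, G=1, K=0, L=3, M=6, R=2, U=8, V=5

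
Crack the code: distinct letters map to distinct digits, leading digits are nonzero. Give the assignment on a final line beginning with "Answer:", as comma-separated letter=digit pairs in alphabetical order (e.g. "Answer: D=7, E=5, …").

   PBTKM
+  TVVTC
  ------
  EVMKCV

Step 1. [E] the sum has 6 digits but both addends have 5; that extra leading digit E is the final carry, namely 1, so E=1.
Step 2. [col 1: M + C ≡ V (mod 10)] C=2 is one option consistent with column 1 (M + C ≡ V (mod 10), carry-in 0) — take it. So C=2.
Step 3. [col 1: M + C ≡ V (mod 10)] V=5 is one option consistent with column 1 (M + C ≡ V (mod 10), carry-in 0) — take it ⇒ V=5.
Step 4. [col 1: M + C ≡ V (mod 10)] column 1: given C=2, V=5, carry-in 0, and digits 1,2,5 already taken and all letters distinct, M+C≡V (mod 10) forces M=3. So M=3.
Step 5. [col 2: K + T ≡ C (mod 10)] no forcing yet in column 2 (carry-in 0); K=4 is free and consistent — try it, so K=4.
Step 6. [col 2: K + T ≡ C (mod 10)] in column 2 we have K+T≡C with carry-in 0; given K=4, C=2 and digits 1,2,3,4,5 already taken and all letters distinct, that pins T to 8. So T=8.
Step 7. [col 4: B + V ≡ M (mod 10)] from column 4 (V=5, M=3, carry-in 1, digits 1,2,3,4,5,8 already taken and all letters distinct): B must equal 7. So B=7.
Step 8. [col 5: P + T ≡ V (mod 10)] in column 5 we have P+T≡V with carry-in 1; given T=8, V=5 and digits 1,2,3,4,5,7,8 already taken and all letters distinct, that pins P to 6, so P=6.

Answer: B=7, C=2, E=1, K=4, M=3, P=6, T=8, V=5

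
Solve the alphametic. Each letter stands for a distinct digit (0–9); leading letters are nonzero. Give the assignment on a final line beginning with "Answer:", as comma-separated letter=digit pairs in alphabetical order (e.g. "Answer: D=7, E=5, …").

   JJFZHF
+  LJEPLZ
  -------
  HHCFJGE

Step 1. [col 1: F + Z ≡ E (mod 10)] column 1 (F + Z ≡ E (mod 10), carry-in 0) doesn't pin Z yet; pick Z=3 and continue. So Z=3.
Step 2. [col 1: F + Z ≡ E (mod 10)] several values work for E in column 1 (F + Z ≡ E (mod 10), carry-in 0); try E=0. So E=0.
Step 3. [col 1: F + Z ≡ E (mod 10)] in column 1 we have F+Z≡E with carry-in 0; given Z=3, E=0 and digits 0,3 already taken and all letters distinct, that pins F to 7. So F=7.
Step 4. [col 2: H + L ≡ G (mod 10)] several values work for G in column 2 (H + L ≡ G (mod 10), carry-in 1); try G=4. So G=4.
Step 5. [col 2: H + L ≡ G (mod 10)] L=2 is one option consistent with column 2 (H + L ≡ G (mod 10), carry-in 1) — take it ⇒ L=2.
Step 6. [col 2: H + L ≡ G (mod 10)] column 2 reads H+L+carry(1)=G with L=2, G=4; with digits 0,2,3,4,7 already taken and all letters distinct, the only value for H is 1 ⇒ H=1.
Step 7. [col 3: Z + P ≡ J (mod 10)] several values work for P in column 3 (Z + P ≡ J (mod 10), carry-in 0); try P=5. So P=5.
Step 8. [col 3: Z + P ≡ J (mod 10)] column 3 reads Z+P+carry(0)=J with Z=3, P=5; with digits 0,1,2,3,4,5,7 already taken and all letters distinct, the only value for J is 8. So J=8.
Step 9. [col 5: J + J ≡ C (mod 10)] column 5: given J=8, carry-in 0, and digits 0,1,2,3,4,5,7,8 already taken and all letters distinct, J+J≡C (mod 10) forces C=6. So C=6.

Answer: C=6, E=0, F=7, G=4, H=1, J=8, L=2, P=5, Z=3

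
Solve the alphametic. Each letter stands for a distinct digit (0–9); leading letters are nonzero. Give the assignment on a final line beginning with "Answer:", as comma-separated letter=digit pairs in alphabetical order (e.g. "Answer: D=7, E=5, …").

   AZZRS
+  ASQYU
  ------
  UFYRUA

Step 1. [col 1: S + U ≡ A (mod 10)] column 1 (S + U ≡ A (mod 10), carry-in 0) doesn't pin A yet; pick A=7 and continue, so A=7.
Step 2. [col 1: S + U ≡ A (mod 10)] no forcing yet in column 1 (carry-in 0); S=6 is free and consistent — try it ⇒ S=6.
Step 3. [col 1: S + U ≡ A (mod 10)] from column 1 (S=6, A=7, carry-in 0, digits 6,7 already taken and all letters distinct): U must equal 1, so U=1.
Step 4. [col 2: R + Y ≡ U (mod 10)] column 2 (R + Y ≡ U (mod 10), carry-in 0) doesn't pin R yet; pick R=3 and continue ⇒ R=3.
Step 5. [col 2: R + Y ≡ U (mod 10)] column 2 reads R+Y+carry(0)=U with R=3, U=1; with digits 1,3,6,7 already taken and all letters distinct, the only value for Y is 8. So Y=8.
Step 6. [col 3: Z + Q ≡ R (mod 10)] no forcing yet in column 3 (carry-in 1); Z=2 is free and consistent — try it ⇒ Z=2.
Step 7. [col 3: Z + Q ≡ R (mod 10)] column 3: given Z=2, R=3, carry-in 1, and digits 1,2,3,6,7,8 already taken and all letters distinct, Z+Q≡R (mod 10) forces Q=0, so Q=0.
Step 8. [col 5: A + A ≡ F (mod 10)] column 5: given A=7, carry-in 0, and digits 0,1,2,3,6,7,8 already taken and all letters distinct, A+A≡F (mod 10) forces F=4 ⇒ F=4.

Answer: A=7, F=4, Q=0, R=3, S=6, U=1, Y=8, Z=2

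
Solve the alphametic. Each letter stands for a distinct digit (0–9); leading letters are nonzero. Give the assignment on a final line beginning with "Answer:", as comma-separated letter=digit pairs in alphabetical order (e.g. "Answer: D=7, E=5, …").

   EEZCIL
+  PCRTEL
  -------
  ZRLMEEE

Step 1. [col 1: L + L ≡ E (mod 10)] column 1 (L + L ≡ E (mod 10), carry-in 0) doesn't pin L yet; pick L=3 and continue ⇒ L=3.
Step 2. [Z] adding two 6-digit numbers gives at most 6+1 digits, and here it does — Z is that final carry and must be 1. So Z=1.
Step 3. [col 1: L + L ≡ E (mod 10)] from column 1 (L=3, carry-in 0, digits 1,3 already taken and all letters distinct): E must equal 6 ⇒ E=6.
Step 4. [col 2: I + E ≡ E (mod 10)] in column 2 we have I+E≡E with carry-in 0; given E=6 and digits 1,3,6 already taken and all letters distinct, that pins I to 0. So I=0.
Step 5. [col 3: C + T ≡ E (mod 10)] several values work for T in column 3 (C + T ≡ E (mod 10), carry-in 0); try T=9, so T=9.
Step 6. [col 3: C + T ≡ E (mod 10)] from column 3 (T=9, E=6, carry-in 0, digits 0,1,3,6,9 already taken and all letters distinct): C must equal 7. So C=7.
Step 7. [col 4: Z + R ≡ M (mod 10)] column 4: given Z=1, carry-in 1, and digits 0,1,3,6,7,9 already taken and all letters distinct, Z+R≡M (mod 10) forces R=2 ⇒ R=2.
Step 8. [col 4: Z + R ≡ M (mod 10)] from column 4 (Z=1, R=2, carry-in 1, digits 0,1,2,3,6,7,9 already taken and all letters distinct): M must equal 4 ⇒ M=4.
Step 9. [col 6: E + P ≡ R (mod 10)] from column 6 (E=6, R=2, carry-in 1, digits 0,1,2,3,4,6,7,9 already taken and all letters distinct): P must equal 5, so P=5.

Answer: C=7, E=6, I=0, L=3, M=4, P=5, R=2, T=9, Z=1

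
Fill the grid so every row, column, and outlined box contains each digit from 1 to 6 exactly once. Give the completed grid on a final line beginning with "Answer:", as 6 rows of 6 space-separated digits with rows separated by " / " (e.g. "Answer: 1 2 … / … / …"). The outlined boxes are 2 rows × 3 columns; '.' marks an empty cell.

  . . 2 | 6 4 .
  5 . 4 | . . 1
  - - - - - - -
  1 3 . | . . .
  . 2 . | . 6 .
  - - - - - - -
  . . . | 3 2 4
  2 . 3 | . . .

Step 1. [r3c5∈{5}] r3c5's peers cover all but 5, so r3c5=5.
Step 2. [r5c3∈{1,5,6}] r5c3 is the only open cell in col 3 admitting 1. So r5c3=1.
Step 3. [r6c4∈{1,5}] col 4 places 5 nowhere but r6c4. So r6c4=5.
Step 4. [r3c4∈{2,4}] r3c4 is the only open cell in row 3 admitting 4. So r3c4=4.
Step 5. [r5c1∈{6}] r5c1 is down to just 6, so r5c1=6.
Step 6. [r1c6∈{3,5}] r1c6 is the only open cell in row 1 admitting 5 ⇒ r1c6=5.
Step 7. [r6c5∈{1}] r6c5 is down to just 1 ⇒ r6c5=1.
Step 8. [r1c1∈{3}] r1c1's peers cover all but 3. So r1c1=3.
Step 9. [r4c4∈{1}] nothing but 1 survives at r4c4 ⇒ r4c4=1.
Step 10. [r2c5∈{3}] r2c5 is down to just 3, so r2c5=3.
Step 11. [r3c6∈{2}] nothing but 2 survives at r3c6, so r3c6=2.
Step 12. [r1c2∈{1}] r1c2 is down to just 1. So r1c2=1.
Step 13. [r3c3∈{6}] nothing but 6 survives at r3c3 ⇒ r3c3=6.
Step 14. [r4c1∈{4}] r4c1 has the single candidate 4. So r4c1=4.
Step 15. [r4c6∈{3}] r4c6 is down to just 3, so r4c6=3.
Step 16. [r6c6∈{6}] only 6 remains possible at r6c6 ⇒ r6c6=6.
Step 17. [r2c2∈{6}] r2c2 has the single candidate 6 ⇒ r2c2=6.
Step 18. [r6c2∈{4}] r6c2's peers cover all but 4, so r6c2=4.
Step 19. [r4c3∈{5}] only 5 remains possible at r4c3. So r4c3=5.
Step 20. [r5c2∈{5}] r5c2 is down to just 5. So r5c2=5.
Step 21. [r2c4∈{2}] r2c4 is down to just 2 ⇒ r2c4=2.

Answer: 3 1 2 6 4 5 / 5 6 4 2 3 1 / 1 3 6 4 5 2 / 4 2 5 1 6 3 / 6 5 1 3 2 4 / 2 4 3 5 1 6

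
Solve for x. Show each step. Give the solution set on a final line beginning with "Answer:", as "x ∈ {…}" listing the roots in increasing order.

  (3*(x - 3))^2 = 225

Step 1. [(3*(x - 3))^2 = 225] 225 ≥ 0, LHS is (·)² — take ±√. So sqrt: 3*(x - 3) = 15 or -15.
Step 2. [3*(x - 3) = 15 or -15] 3 out front; divide by 3 ⇒ div: x - 3 = 5 or -5.
Step 3. [x - 3 = 5 or -5] the outer -3 inverts by adding 3 ⇒ sub: x = 8 or -2.

Answer: x ∈ {-2, 8}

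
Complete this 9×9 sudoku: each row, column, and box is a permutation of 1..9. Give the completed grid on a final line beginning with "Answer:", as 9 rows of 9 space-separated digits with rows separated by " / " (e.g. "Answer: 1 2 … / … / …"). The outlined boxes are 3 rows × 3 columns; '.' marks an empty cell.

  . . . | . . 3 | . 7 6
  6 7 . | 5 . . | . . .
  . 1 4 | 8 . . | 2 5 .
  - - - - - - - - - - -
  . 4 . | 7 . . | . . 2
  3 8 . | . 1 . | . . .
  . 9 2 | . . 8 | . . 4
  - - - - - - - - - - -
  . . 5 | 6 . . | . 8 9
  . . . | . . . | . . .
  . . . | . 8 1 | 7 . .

Step 1. [r2c3∈{3,8,9}] across box 1, 3 lands solely at r2c3. So r2c3=3.
Step 2. [r4c7∈{1,3,5,6,8,9}] in row 4, 8 fits only at r4c7 ⇒ r4c7=8.
Step 3. [r6c4∈{3}] r6c4 has the single candidate 3. So r6c4=3.
Step 4. [r3c1∈{9}] r3c1's peers cover all but 9, so r3c1=9.
Step 5. [r4c8∈{1,3,6,9}] 3 has one home in row 4: r4c8. So r4c8=3.
Step 6. [r6c1∈{1,5,7}] 7 has one home in row 6: r6c1. So r6c1=7.
Step 7. [r8c3∈{1,6,7,8,9}] 7 has one home in col 3: r8c3, so r8c3=7.
Step 8. [r5c3∈{6}] r5c3 is down to just 6, so r5c3=6.
Step 9. [r4c1∈{1,5}] r4c1 is the only open cell in box 4 admitting 5 ⇒ r4c1=5.
Step 10. [r9c9∈{3,5}] in row 9, 5 fits only at r9c9, so r9c9=5.
Step 11. [r5c8∈{9}] nothing but 9 survives at r5c8. So r5c8=9.
Step 12. [r8c1∈{1,2,4,8}] 8 has one home in row 8: r8c1. So r8c1=8.
Step 13. [r1c1∈{2}] r1c1's peers cover all but 2, so r1c1=2.
Step 14. [r9c2∈{2,3,6}] across row 9, 3 lands solely at r9c2 ⇒ r9c2=3.
Step 15. [r9c8∈{2,4,6}] r9c8 is the only open cell in row 9 admitting 6, so r9c8=6.
Step 16. [r9c4∈{2,4,9}] row 9 places 2 nowhere but r9c4. So r9c4=2.
Step 17. [r1c4∈{1,4,9}] r1c4 is the only open cell in col 4 admitting 1, so r1c4=1.
Step 18. [r5c6∈{2,4,5}] row 5 places 2 nowhere but r5c6. So r5c6=2.
Step 19. [r8c4∈{4,9}] 9 has one home in col 4: r8c4. So r8c4=9.
Step 20. [r8c8∈{1,2,4}] 2 has one home in col 8: r8c8 ⇒ r8c8=2.
Step 21. [r2c8∈{1,4}] across col 8, 4 lands solely at r2c8. So r2c8=4.
Step 22. [r2c6∈{9}] r2c6 is down to just 9 ⇒ r2c6=9.
Step 23. [r2c7∈{1}] r2c7's peers cover all but 1 ⇒ r2c7=1.
Step 24. [r4c6∈{6}] only 6 remains possible at r4c6 ⇒ r4c6=6.
Step 25. [r6c5∈{5}] nothing but 5 survives at r6c5. So r6c5=5.
Step 26. [r1c5∈{4}] r1c5's peers cover all but 4, so r1c5=4.
Step 27. [r8c5∈{3}] r8c5's peers cover all but 3. So r8c5=3.
Step 28. [r8c7∈{4}] nothing but 4 survives at r8c7. So r8c7=4.
Step 29. [r3c6∈{7}] r3c6 is down to just 7 ⇒ r3c6=7.
Step 30. [r7c1∈{1,4}] 1 has one home in row 7: r7c1. So r7c1=1.
Step 31. [r7c5∈{7}] r7c5 is down to just 7, so r7c5=7.
Step 32. [r1c2∈{5}] r1c2 is down to just 5, so r1c2=5.
Step 33. [r8c2∈{6}] nothing but 6 survives at r8c2 ⇒ r8c2=6.
Step 34. [r1c7∈{9}] only 9 remains possible at r1c7. So r1c7=9.
Step 35. [r7c7∈{3}] nothing but 3 survives at r7c7, so r7c7=3.
Step 36. [r9c3∈{9}] r9c3's peers cover all but 9. So r9c3=9.
Step 37. [r2c5∈{2}] r2c5's peers cover all but 2 ⇒ r2c5=2.
Step 38. [r4c3∈{1}] only 1 remains possible at r4c3. So r4c3=1.
Step 39. [r3c5∈{6}] only 6 remains possible at r3c5. So r3c5=6.
Step 40. [r5c4∈{4}] r5c4's peers cover all but 4 ⇒ r5c4=4.
Step 41. [r8c6∈{5}] r8c6's peers cover all but 5. So r8c6=5.
Step 42. [r2c9∈{8}] r2c9 is down to just 8, so r2c9=8.
Step 43. [r4c5∈{9}] r4c5's peers cover all but 9. So r4c5=9.
Step 44. [r5c7∈{5}] only 5 remains possible at r5c7 ⇒ r5c7=5.
Step 45. [r7c6∈{4}] r7c6 is down to just 4, so r7c6=4.
Step 46. [r1c3∈{8}] r1c3 has the single candidate 8 ⇒ r1c3=8.
Step 47. [r7c2∈{2}] r7c2 has the single candidate 2, so r7c2=2.
Step 48. [r5c9∈{7}] only 7 remains possible at r5c9 ⇒ r5c9=7.
Step 49. [r3c9∈{3}] r3c9 has the single candidate 3, so r3c9=3.
Step 50. [r8c9∈{1}] nothing but 1 survives at r8c9, so r8c9=1.
Step 51. [r9c1∈{4}] r9c1's peers cover all but 4 ⇒ r9c1=4.
Step 52. [r6c8∈{1}] only 1 remains possible at r6c8. So r6c8=1.
Step 53. [r6c7∈{6}] only 6 remains possible at r6c7 ⇒ r6c7=6.

Answer: 2 5 8 1 4 3 9 7 6 / 6 7 3 5 2 9 1 4 8 / 9 1 4 8 6 7 2 5 3 / 5 4 1 7 9 6 8 3 2 / 3 8 6 4 1 2 5 9 7 / 7 9 2 3 5 8 6 1 4 / 1 2 5 6 7 4 3 8 9 / 8 6 7 9 3 5 4 2 1 / 4 3 9 2 8 1 7 6 5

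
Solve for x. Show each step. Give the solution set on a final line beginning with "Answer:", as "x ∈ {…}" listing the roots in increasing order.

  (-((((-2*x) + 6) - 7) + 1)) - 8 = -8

Step 1. [(-((((-2*x) + 6) - 7) + 1)) - 8 = -8] peel the -8: add 8 from each side ⇒ sub: -((((-2*x) + 6) - 7) + 1) = 0.
Step 2. [-((((-2*x) + 6) - 7) + 1) = 0] leading − — multiply by −1, so neg: (((-2*x) + 6) - 7) + 1 = 0.
Step 3. [(((-2*x) + 6) - 7) + 1 = 0] peel the +1: subtract 1 from each side, so sub: ((-2*x) + 6) - 7 = -1.
Step 4. [((-2*x) + 6) - 7 = -1] add 7: x sits inside (… - 7). So sub: (-2*x) + 6 = 6.
Step 5. [(-2*x) + 6 = 6] common factor -2 (LHS and 6) — divide through, so factor: x - 3 = -3.
Step 6. [x - 3 = -3] peel the -3: add 3 from each side. So sub: x = 0.

Answer: x ∈ {0}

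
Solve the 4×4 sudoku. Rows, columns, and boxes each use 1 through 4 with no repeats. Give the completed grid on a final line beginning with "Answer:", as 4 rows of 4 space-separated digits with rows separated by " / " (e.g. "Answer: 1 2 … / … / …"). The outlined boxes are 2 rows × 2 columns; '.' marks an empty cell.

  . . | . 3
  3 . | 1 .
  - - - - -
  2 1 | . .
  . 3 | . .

Step 1. [r3c4∈{4}] nothing but 4 survives at r3c4, so r3c4=4.
Step 2. [r2c2∈{2,4}] 4 has one home in row 2: r2c2. So r2c2=4.
Step 3. [r2c4∈{2}] r2c4 is down to just 2 ⇒ r2c4=2.
Step 4. [r1c1∈{1}] nothing but 1 survives at r1c1 ⇒ r1c1=1.
Step 5. [r1c3∈{4}] nothing but 4 survives at r1c3 ⇒ r1c3=4.
Step 6. [r4c4∈{1}] r4c4 is down to just 1. So r4c4=1.
Step 7. [r4c3∈{2}] r4c3 is down to just 2. So r4c3=2.
Step 8. [r3c3∈{3}] r3c3 has the single candidate 3 ⇒ r3c3=3.
Step 9. [r1c2∈{2}] nothing but 2 survives at r1c2 ⇒ r1c2=2.
Step 10. [r4c1∈{4}] only 4 remains possible at r4c1. So r4c1=4.

Answer: 1 2 4 3 / 3 4 1 2 / 2 1 3 4 / 4 3 2 1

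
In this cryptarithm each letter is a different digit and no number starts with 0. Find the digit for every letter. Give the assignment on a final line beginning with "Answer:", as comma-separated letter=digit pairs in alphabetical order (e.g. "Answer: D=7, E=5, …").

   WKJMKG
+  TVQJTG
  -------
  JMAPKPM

Step 1. [col 1: G + G ≡ M (mod 10)] M=2 is one option consistent with column 1 (G + G ≡ M (mod 10), carry-in 0) — take it, so M=2.
Step 2. [col 1: G + G ≡ M (mod 10)] column 1 (G + G ≡ M (mod 10), carry-in 0) doesn't pin G yet; pick G=6 and continue, so G=6.
Step 3. [col 2: K + T ≡ P (mod 10)] several values work for P in column 2 (K + T ≡ P (mod 10), carry-in 1); try P=0. So P=0.
Step 4. [J] J is the leading digit of a 7-digit sum of two 6-digit numbers; the final carry is exactly 1. So J=1.
Step 5. [col 2: K + T ≡ P (mod 10)] column 2 (K + T ≡ P (mod 10), carry-in 1) doesn't pin T yet; pick T=5 and continue, so T=5.
Step 6. [col 2: K + T ≡ P (mod 10)] column 2: given T=5, P=0, carry-in 1, and digits 0,1,2,5,6 already taken and all letters distinct, K+T≡P (mod 10) forces K=4, so K=4.
Step 7. [col 4: J + Q ≡ P (mod 10)] column 4 reads J+Q+carry(0)=P with J=1, P=0; with digits 0,1,2,4,5,6 already taken and all letters distinct, the only value for Q is 9. So Q=9.
Step 8. [col 5: K + V ≡ A (mod 10)] V=3 is one option consistent with column 5 (K + V ≡ A (mod 10), carry-in 1) — take it. So V=3.
Step 9. [col 5: K + V ≡ A (mod 10)] in column 5 we have K+V≡A with carry-in 1; given K=4, V=3 and digits 0,1,2,3,4,5,6,9 already taken and all letters distinct, that pins A to 8 ⇒ A=8.
Step 10. [col 6: W + T ≡ M (mod 10)] column 6 reads W+T+carry(0)=M with T=5, M=2; with digits 0,1,2,3,4,5,6,8,9 already taken and all letters distinct, the only value for W is 7, so W=7.

Answer: A=8, G=6, J=1, K=4, M=2, P=0, Q=9, T=5, V=3, W=7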